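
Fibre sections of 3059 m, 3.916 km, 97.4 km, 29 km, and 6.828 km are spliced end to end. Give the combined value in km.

140.203 km

In km:
  3059 m = 3059 × 10^-3 km = 3.059
  3.916 km → 3.916
  97.4 km → 97.4
  29 km → 29
  6.828 km → 6.828
Sum: 3.059 + 3.916 + 97.4 + 29 + 6.828 = 140.203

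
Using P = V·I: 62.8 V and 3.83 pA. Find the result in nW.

62.8 × 3.83e-12 = 240.524e-12 W

0.240524 nW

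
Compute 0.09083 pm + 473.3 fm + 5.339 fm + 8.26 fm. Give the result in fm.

577.729 fm

In fm:
  0.09083 pm = 0.09083e3 fm = 90.83
  473.3 fm → 473.3
  5.339 fm → 5.339
  8.26 fm → 8.26
Sum: 90.83 + 473.3 + 5.339 + 8.26 = 577.729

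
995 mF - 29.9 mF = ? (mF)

In mF:
  995 mF → 995
  29.9 mF → 29.9
Difference: 995 - 29.9 = 965.1

965.1 mF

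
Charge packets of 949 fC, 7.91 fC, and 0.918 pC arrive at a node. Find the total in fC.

In fC:
  949 fC → 949
  7.91 fC → 7.91
  0.918 pC = 0.918 × 10^3 fC = 918
Sum: 949 + 7.91 + 918 = 1874.91

1874.91 fC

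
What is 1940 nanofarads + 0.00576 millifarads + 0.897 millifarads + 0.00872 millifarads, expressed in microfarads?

913.42 microfarads

In microfarads:
  1940 nanofarads = 1940 × 10^-3 microfarads = 1.94
  0.00576 millifarads = 0.00576 × 10^3 microfarads = 5.76
  0.897 millifarads = 0.897 × 10^3 microfarads = 897
  0.00872 millifarads = 0.00872 × 10^3 microfarads = 8.72
Sum: 1.94 + 5.76 + 897 + 8.72 = 913.42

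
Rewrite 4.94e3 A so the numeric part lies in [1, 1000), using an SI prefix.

= 4.94e3 A; 1e3 is kilo.

4.94 kA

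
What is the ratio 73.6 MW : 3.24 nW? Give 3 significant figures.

22700000000000000

(73.6e6) / (3.24e-9) = 22.72e15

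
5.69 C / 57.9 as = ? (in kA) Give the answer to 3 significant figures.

98300000000000 kA

(5.69) / (57.9e-18) = 0.098273e18 A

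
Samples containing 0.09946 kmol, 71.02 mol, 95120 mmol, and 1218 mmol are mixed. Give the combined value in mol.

In mol:
  0.09946 kmol = 0.09946 × 10³ mol = 99.46
  71.02 mol → 71.02
  95120 mmol = 95120 × 10⁻³ mol = 95.12
  1218 mmol = 1218 × 10⁻³ mol = 1.218
Sum: 99.46 + 71.02 + 95.12 + 1.218 = 266.818

266.818 mol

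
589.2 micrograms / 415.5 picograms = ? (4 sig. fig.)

(589.2e-6) / (415.5e-12) = 1.4181e6

1418000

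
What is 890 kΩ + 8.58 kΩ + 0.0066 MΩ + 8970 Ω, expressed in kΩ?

In kΩ:
  890 kΩ → 890
  8.58 kΩ → 8.58
  0.0066 MΩ = 0.0066e3 kΩ = 6.6
  8970 Ω = 8970e-3 kΩ = 8.97
Sum: 890 + 8.58 + 6.6 + 8.97 = 914.15

914.15 kΩ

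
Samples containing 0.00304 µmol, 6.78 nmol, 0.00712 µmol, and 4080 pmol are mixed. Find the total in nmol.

21.02 nmol

In nmol:
  0.00304 µmol = 0.00304e3 nmol = 3.04
  6.78 nmol → 6.78
  0.00712 µmol = 0.00712e3 nmol = 7.12
  4080 pmol = 4080e-3 nmol = 4.08
Sum: 3.04 + 6.78 + 7.12 + 4.08 = 21.02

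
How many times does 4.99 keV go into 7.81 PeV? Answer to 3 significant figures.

1570000000000

(7.81 × 10^15) / (4.99 × 10^3) = 1.565 × 10^12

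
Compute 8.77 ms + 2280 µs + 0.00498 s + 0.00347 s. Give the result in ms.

19.5 ms

In ms:
  8.77 ms → 8.77
  2280 µs = 2280e-3 ms = 2.28
  0.00498 s = 0.00498e3 ms = 4.98
  0.00347 s = 0.00347e3 ms = 3.47
Sum: 8.77 + 2.28 + 4.98 + 3.47 = 19.5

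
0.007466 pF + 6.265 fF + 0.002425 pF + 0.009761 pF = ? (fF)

In fF:
  0.007466 pF = 0.007466e3 fF = 7.466
  6.265 fF → 6.265
  0.002425 pF = 0.002425e3 fF = 2.425
  0.009761 pF = 0.009761e3 fF = 9.761
Sum: 7.466 + 6.265 + 2.425 + 9.761 = 25.917

25.917 fF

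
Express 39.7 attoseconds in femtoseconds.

0.0397 femtoseconds

atto = 10^-18, femto = 10^-15; factor is 10^-3.
39.7 × 10^-3 = 0.0397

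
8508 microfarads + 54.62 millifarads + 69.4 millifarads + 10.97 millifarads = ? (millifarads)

143.498 millifarads

In millifarads:
  8508 microfarads = 8508 × 10⁻³ millifarads = 8.508
  54.62 millifarads → 54.62
  69.4 millifarads → 69.4
  10.97 millifarads → 10.97
Sum: 8.508 + 54.62 + 69.4 + 10.97 = 143.498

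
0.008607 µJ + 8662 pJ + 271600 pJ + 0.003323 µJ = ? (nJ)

292.192 nJ

In nJ:
  0.008607 µJ = 0.008607 × 10^3 nJ = 8.607
  8662 pJ = 8662 × 10^-3 nJ = 8.662
  271600 pJ = 271600 × 10^-3 nJ = 271.6
  0.003323 µJ = 0.003323 × 10^3 nJ = 3.323
Sum: 8.607 + 8.662 + 271.6 + 3.323 = 292.192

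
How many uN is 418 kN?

418000000000 uN

kilo = 10^3, micro = 10^-6; factor is 10^9.
418 × 10^9 = 418000000000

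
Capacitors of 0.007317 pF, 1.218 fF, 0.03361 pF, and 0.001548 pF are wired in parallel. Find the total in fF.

43.693 fF

In fF:
  0.007317 pF = 0.007317 × 10³ fF = 7.317
  1.218 fF → 1.218
  0.03361 pF = 0.03361 × 10³ fF = 33.61
  0.001548 pF = 0.001548 × 10³ fF = 1.548
Sum: 7.317 + 1.218 + 33.61 + 1.548 = 43.693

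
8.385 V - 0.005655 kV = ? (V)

2.73 V

In V:
  8.385 V → 8.385
  0.005655 kV = 0.005655 × 10³ V = 5.655
Difference: 8.385 - 5.655 = 2.73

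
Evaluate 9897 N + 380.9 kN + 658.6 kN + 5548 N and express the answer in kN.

In kN:
  9897 N = 9897 × 10^-3 kN = 9.897
  380.9 kN → 380.9
  658.6 kN → 658.6
  5548 N = 5548 × 10^-3 kN = 5.548
Sum: 9.897 + 380.9 + 658.6 + 5.548 = 1054.945

1054.945 kN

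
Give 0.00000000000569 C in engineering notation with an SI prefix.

= 5.69 × 10⁻¹² C; 10⁻¹² is pico.

5.69 pC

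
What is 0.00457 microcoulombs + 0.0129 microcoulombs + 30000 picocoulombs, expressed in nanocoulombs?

In nanocoulombs:
  0.00457 microcoulombs = 0.00457 × 10³ nanocoulombs = 4.57
  0.0129 microcoulombs = 0.0129 × 10³ nanocoulombs = 12.9
  30000 picocoulombs = 30000 × 10⁻³ nanocoulombs = 30
Sum: 4.57 + 12.9 + 30 = 47.47

47.47 nanocoulombs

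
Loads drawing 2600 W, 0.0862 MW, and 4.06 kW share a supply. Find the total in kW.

In kW:
  2600 W = 2600e-3 kW = 2.6
  0.0862 MW = 0.0862e3 kW = 86.2
  4.06 kW → 4.06
Sum: 2.6 + 86.2 + 4.06 = 92.86

92.86 kW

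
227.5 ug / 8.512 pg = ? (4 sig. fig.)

(227.5 × 10⁻⁶) / (8.512 × 10⁻¹²) = 26.727 × 10⁶

26730000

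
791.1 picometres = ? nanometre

0.7911 nanometres

pico = 1e-12, nano = 1e-9; factor is 1e-3.
791.1 × 1e-3 = 0.7911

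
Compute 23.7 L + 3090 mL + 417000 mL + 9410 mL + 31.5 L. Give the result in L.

484.7 L

In L:
  23.7 L → 23.7
  3090 mL = 3090 × 10⁻³ L = 3.09
  417000 mL = 417000 × 10⁻³ L = 417
  9410 mL = 9410 × 10⁻³ L = 9.41
  31.5 L → 31.5
Sum: 23.7 + 3.09 + 417 + 9.41 + 31.5 = 484.7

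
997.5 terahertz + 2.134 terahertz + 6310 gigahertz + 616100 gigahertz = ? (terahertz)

1622.044 terahertz

In terahertz:
  997.5 terahertz → 997.5
  2.134 terahertz → 2.134
  6310 gigahertz = 6310e-3 terahertz = 6.31
  616100 gigahertz = 616100e-3 terahertz = 616.1
Sum: 997.5 + 2.134 + 6.31 + 616.1 = 1622.044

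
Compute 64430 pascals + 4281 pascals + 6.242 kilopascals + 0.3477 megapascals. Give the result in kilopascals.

In kilopascals:
  64430 pascals = 64430 × 10⁻³ kilopascals = 64.43
  4281 pascals = 4281 × 10⁻³ kilopascals = 4.281
  6.242 kilopascals → 6.242
  0.3477 megapascals = 0.3477 × 10³ kilopascals = 347.7
Sum: 64.43 + 4.281 + 6.242 + 347.7 = 422.653

422.653 kilopascals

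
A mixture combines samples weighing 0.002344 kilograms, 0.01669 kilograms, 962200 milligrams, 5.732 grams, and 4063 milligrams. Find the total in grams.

In grams:
  0.002344 kilograms = 0.002344e3 grams = 2.344
  0.01669 kilograms = 0.01669e3 grams = 16.69
  962200 milligrams = 962200e-3 grams = 962.2
  5.732 grams → 5.732
  4063 milligrams = 4063e-3 grams = 4.063
Sum: 2.344 + 16.69 + 962.2 + 5.732 + 4.063 = 991.029

991.029 grams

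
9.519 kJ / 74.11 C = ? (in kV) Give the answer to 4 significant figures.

(9.519 × 10³) / (74.11) = 0.128444 × 10³ V

0.1284 kV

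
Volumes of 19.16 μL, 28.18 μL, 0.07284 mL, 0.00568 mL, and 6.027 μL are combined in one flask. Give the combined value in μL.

131.887 μL

In μL:
  19.16 μL → 19.16
  28.18 μL → 28.18
  0.07284 mL = 0.07284 × 10³ μL = 72.84
  0.00568 mL = 0.00568 × 10³ μL = 5.68
  6.027 μL → 6.027
Sum: 19.16 + 28.18 + 72.84 + 5.68 + 6.027 = 131.887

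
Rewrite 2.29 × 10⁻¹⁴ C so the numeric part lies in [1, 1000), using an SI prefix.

22.9 fC

= 22.9 × 10⁻¹⁵ C; 10⁻¹⁵ is femto.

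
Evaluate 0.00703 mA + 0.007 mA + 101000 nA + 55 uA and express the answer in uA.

170.03 uA

In uA:
  0.00703 mA = 0.00703 × 10³ uA = 7.03
  0.007 mA = 0.007 × 10³ uA = 7
  101000 nA = 101000 × 10⁻³ uA = 101
  55 uA → 55
Sum: 7.03 + 7 + 101 + 55 = 170.03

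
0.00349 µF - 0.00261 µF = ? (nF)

In nF:
  0.00349 µF = 0.00349 × 10³ nF = 3.49
  0.00261 µF = 0.00261 × 10³ nF = 2.61
Difference: 3.49 - 2.61 = 0.88

0.88 nF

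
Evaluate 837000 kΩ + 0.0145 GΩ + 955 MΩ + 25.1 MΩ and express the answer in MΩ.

In MΩ:
  837000 kΩ = 837000e-3 MΩ = 837
  0.0145 GΩ = 0.0145e3 MΩ = 14.5
  955 MΩ → 955
  25.1 MΩ → 25.1
Sum: 837 + 14.5 + 955 + 25.1 = 1831.6

1831.6 MΩ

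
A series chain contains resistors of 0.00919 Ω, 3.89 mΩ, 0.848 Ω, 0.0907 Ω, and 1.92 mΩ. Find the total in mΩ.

In mΩ:
  0.00919 Ω = 0.00919e3 mΩ = 9.19
  3.89 mΩ → 3.89
  0.848 Ω = 0.848e3 mΩ = 848
  0.0907 Ω = 0.0907e3 mΩ = 90.7
  1.92 mΩ → 1.92
Sum: 9.19 + 3.89 + 848 + 90.7 + 1.92 = 953.7

953.7 mΩ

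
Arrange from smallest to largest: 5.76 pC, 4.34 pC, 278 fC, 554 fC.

278 fC < 554 fC < 4.34 pC < 5.76 pC

5.76 pC = 0.00000000000576 C
4.34 pC = 0.00000000000434 C
278 fC = 0.000000000000278 C
554 fC = 0.000000000000554 C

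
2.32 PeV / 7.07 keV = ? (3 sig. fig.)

328000000000

(2.32 × 10^15) / (7.07 × 10^3) = 0.3281 × 10^12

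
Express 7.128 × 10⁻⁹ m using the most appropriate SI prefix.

= 7.128 × 10⁻⁹ m; 10⁻⁹ is nano.

7.128 nm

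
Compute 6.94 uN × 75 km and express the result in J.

6.94 × 10^-6 × 75 × 10^3 = 520.5 × 10^-3 J

0.5205 J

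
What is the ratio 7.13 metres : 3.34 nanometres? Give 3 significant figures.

(7.13) / (3.34 × 10⁻⁹) = 2.135 × 10⁹

2130000000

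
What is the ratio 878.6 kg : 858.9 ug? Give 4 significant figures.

1023000000

(878.6e3) / (858.9e-6) = 1.0229e9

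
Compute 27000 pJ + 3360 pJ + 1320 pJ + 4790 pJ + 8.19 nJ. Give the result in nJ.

In nJ:
  27000 pJ = 27000e-3 nJ = 27
  3360 pJ = 3360e-3 nJ = 3.36
  1320 pJ = 1320e-3 nJ = 1.32
  4790 pJ = 4790e-3 nJ = 4.79
  8.19 nJ → 8.19
Sum: 27 + 3.36 + 1.32 + 4.79 + 8.19 = 44.66

44.66 nJ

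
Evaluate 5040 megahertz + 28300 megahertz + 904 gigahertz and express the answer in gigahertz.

In gigahertz:
  5040 megahertz = 5040 × 10^-3 gigahertz = 5.04
  28300 megahertz = 28300 × 10^-3 gigahertz = 28.3
  904 gigahertz → 904
Sum: 5.04 + 28.3 + 904 = 937.34

937.34 gigahertz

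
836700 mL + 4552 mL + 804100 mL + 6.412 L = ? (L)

1651.764 L

In L:
  836700 mL = 836700e-3 L = 836.7
  4552 mL = 4552e-3 L = 4.552
  804100 mL = 804100e-3 L = 804.1
  6.412 L → 6.412
Sum: 836.7 + 4.552 + 804.1 + 6.412 = 1651.764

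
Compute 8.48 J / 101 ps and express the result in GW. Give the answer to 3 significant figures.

(8.48) / (101 × 10⁻¹²) = 0.08396 × 10¹² W

84.0 GW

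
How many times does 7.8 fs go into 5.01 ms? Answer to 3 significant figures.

(5.01e-3) / (7.8e-15) = 0.6423e12

642000000000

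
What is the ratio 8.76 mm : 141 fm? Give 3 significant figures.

(8.76 × 10^-3) / (141 × 10^-15) = 0.06213 × 10^12

62100000000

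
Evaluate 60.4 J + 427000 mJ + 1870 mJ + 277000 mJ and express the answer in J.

In J:
  60.4 J → 60.4
  427000 mJ = 427000e-3 J = 427
  1870 mJ = 1870e-3 J = 1.87
  277000 mJ = 277000e-3 J = 277
Sum: 60.4 + 427 + 1.87 + 277 = 766.27

766.27 J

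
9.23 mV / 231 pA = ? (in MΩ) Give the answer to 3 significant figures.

(9.23 × 10^-3) / (231 × 10^-12) = 0.039957 × 10^9 Ω

40.0 MΩ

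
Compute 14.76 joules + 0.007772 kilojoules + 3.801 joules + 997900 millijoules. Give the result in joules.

In joules:
  14.76 joules → 14.76
  0.007772 kilojoules = 0.007772 × 10³ joules = 7.772
  3.801 joules → 3.801
  997900 millijoules = 997900 × 10⁻³ joules = 997.9
Sum: 14.76 + 7.772 + 3.801 + 997.9 = 1024.233

1024.233 joules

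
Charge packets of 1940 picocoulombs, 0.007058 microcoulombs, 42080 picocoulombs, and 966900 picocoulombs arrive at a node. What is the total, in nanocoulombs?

In nanocoulombs:
  1940 picocoulombs = 1940e-3 nanocoulombs = 1.94
  0.007058 microcoulombs = 0.007058e3 nanocoulombs = 7.058
  42080 picocoulombs = 42080e-3 nanocoulombs = 42.08
  966900 picocoulombs = 966900e-3 nanocoulombs = 966.9
Sum: 1.94 + 7.058 + 42.08 + 966.9 = 1017.978

1017.978 nanocoulombs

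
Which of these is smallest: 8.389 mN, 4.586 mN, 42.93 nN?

8.389 mN = 0.008389 N
4.586 mN = 0.004586 N
42.93 nN = 0.00000004293 N

42.93 nN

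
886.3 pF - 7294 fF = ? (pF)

In pF:
  886.3 pF → 886.3
  7294 fF = 7294 × 10⁻³ pF = 7.294
Difference: 886.3 - 7.294 = 879.006

879.006 pF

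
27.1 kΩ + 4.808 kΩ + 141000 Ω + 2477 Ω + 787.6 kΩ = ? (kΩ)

962.985 kΩ

In kΩ:
  27.1 kΩ → 27.1
  4.808 kΩ → 4.808
  141000 Ω = 141000e-3 kΩ = 141
  2477 Ω = 2477e-3 kΩ = 2.477
  787.6 kΩ → 787.6
Sum: 27.1 + 4.808 + 141 + 2.477 + 787.6 = 962.985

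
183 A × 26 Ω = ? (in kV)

4.758 kV

183 × 26 = 4758 V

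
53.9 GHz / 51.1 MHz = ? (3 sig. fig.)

1050

(53.9 × 10^9) / (51.1 × 10^6) = 1.055 × 10^3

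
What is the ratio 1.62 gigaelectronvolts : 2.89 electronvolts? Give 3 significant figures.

(1.62e9) / (2.89) = 0.5606e9

561000000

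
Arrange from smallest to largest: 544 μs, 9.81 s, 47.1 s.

544 μs < 9.81 s < 47.1 s

544 μs = 0.000544 s
9.81 s = 9.81 s
47.1 s = 47.1 s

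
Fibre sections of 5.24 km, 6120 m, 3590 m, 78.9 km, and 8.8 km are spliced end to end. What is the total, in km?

In km:
  5.24 km → 5.24
  6120 m = 6120 × 10^-3 km = 6.12
  3590 m = 3590 × 10^-3 km = 3.59
  78.9 km → 78.9
  8.8 km → 8.8
Sum: 5.24 + 6.12 + 3.59 + 78.9 + 8.8 = 102.65

102.65 km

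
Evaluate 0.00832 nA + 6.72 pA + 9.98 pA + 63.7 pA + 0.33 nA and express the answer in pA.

In pA:
  0.00832 nA = 0.00832 × 10^3 pA = 8.32
  6.72 pA → 6.72
  9.98 pA → 9.98
  63.7 pA → 63.7
  0.33 nA = 0.33 × 10^3 pA = 330
Sum: 8.32 + 6.72 + 9.98 + 63.7 + 330 = 418.72

418.72 pA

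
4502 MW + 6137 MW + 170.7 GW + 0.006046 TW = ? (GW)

187.385 GW

In GW:
  4502 MW = 4502 × 10^-3 GW = 4.502
  6137 MW = 6137 × 10^-3 GW = 6.137
  170.7 GW → 170.7
  0.006046 TW = 0.006046 × 10^3 GW = 6.046
Sum: 4.502 + 6.137 + 170.7 + 6.046 = 187.385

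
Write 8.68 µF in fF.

micro = 10^-6, femto = 10^-15; factor is 10^9.
8.68 × 10^9 = 8680000000

8680000000 fF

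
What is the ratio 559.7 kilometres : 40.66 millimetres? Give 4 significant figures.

(559.7 × 10^3) / (40.66 × 10^-3) = 13.765 × 10^6

13770000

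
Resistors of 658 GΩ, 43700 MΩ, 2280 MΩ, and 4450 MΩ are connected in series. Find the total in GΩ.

In GΩ:
  658 GΩ → 658
  43700 MΩ = 43700 × 10^-3 GΩ = 43.7
  2280 MΩ = 2280 × 10^-3 GΩ = 2.28
  4450 MΩ = 4450 × 10^-3 GΩ = 4.45
Sum: 658 + 43.7 + 2.28 + 4.45 = 708.43

708.43 GΩ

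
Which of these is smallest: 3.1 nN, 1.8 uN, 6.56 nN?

3.1 nN

3.1 nN = 0.0000000031 N
1.8 uN = 0.0000018 N
6.56 nN = 0.00000000656 N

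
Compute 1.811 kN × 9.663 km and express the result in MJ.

17.499693 MJ

1.811e3 × 9.663e3 = 17.499693e6 J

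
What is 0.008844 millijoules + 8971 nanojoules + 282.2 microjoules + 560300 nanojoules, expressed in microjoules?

In microjoules:
  0.008844 millijoules = 0.008844e3 microjoules = 8.844
  8971 nanojoules = 8971e-3 microjoules = 8.971
  282.2 microjoules → 282.2
  560300 nanojoules = 560300e-3 microjoules = 560.3
Sum: 8.844 + 8.971 + 282.2 + 560.3 = 860.315

860.315 microjoules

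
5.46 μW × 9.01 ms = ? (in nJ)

49.1946 nJ

5.46e-6 × 9.01e-3 = 49.1946e-9 J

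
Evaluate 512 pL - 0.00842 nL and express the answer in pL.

503.58 pL

In pL:
  512 pL → 512
  0.00842 nL = 0.00842 × 10^3 pL = 8.42
Difference: 512 - 8.42 = 503.58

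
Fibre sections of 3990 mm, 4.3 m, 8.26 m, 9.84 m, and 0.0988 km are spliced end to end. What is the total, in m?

125.19 m

In m:
  3990 mm = 3990 × 10⁻³ m = 3.99
  4.3 m → 4.3
  8.26 m → 8.26
  9.84 m → 9.84
  0.0988 km = 0.0988 × 10³ m = 98.8
Sum: 3.99 + 4.3 + 8.26 + 9.84 + 98.8 = 125.19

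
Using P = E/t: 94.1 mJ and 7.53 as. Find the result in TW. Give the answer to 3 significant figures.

(94.1e-3) / (7.53e-18) = 12.497e15 W

12500 TW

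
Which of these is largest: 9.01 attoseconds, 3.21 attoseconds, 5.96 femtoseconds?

9.01 attoseconds = 0.00000000000000000901 seconds
3.21 attoseconds = 0.00000000000000000321 seconds
5.96 femtoseconds = 0.00000000000000596 seconds

5.96 femtoseconds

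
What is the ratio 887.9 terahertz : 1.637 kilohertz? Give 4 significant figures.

542400000000

(887.9 × 10^12) / (1.637 × 10^3) = 542.39 × 10^9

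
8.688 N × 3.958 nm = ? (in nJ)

8.688 × 3.958 × 10^-9 = 34.387104 × 10^-9 J

34.387104 nJ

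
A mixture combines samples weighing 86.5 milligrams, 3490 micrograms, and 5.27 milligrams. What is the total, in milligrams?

In milligrams:
  86.5 milligrams → 86.5
  3490 micrograms = 3490e-3 milligrams = 3.49
  5.27 milligrams → 5.27
Sum: 86.5 + 3.49 + 5.27 = 95.26

95.26 milligrams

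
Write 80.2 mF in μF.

milli = 10⁻³, micro = 10⁻⁶; factor is 10³.
80.2 × 10³ = 80200

80200 μF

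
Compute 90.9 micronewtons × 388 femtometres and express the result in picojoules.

0.0000352692 picojoules

90.9 × 10^-6 × 388 × 10^-15 = 35269.2 × 10^-21 J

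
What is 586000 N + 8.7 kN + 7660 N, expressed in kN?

602.36 kN

In kN:
  586000 N = 586000 × 10^-3 kN = 586
  8.7 kN → 8.7
  7660 N = 7660 × 10^-3 kN = 7.66
Sum: 586 + 8.7 + 7.66 = 602.36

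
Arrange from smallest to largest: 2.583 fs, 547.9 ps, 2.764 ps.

2.583 fs < 2.764 ps < 547.9 ps

2.583 fs = 0.000000000000002583 s
547.9 ps = 0.0000000005479 s
2.764 ps = 0.000000000002764 s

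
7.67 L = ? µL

7670000 µL

(no prefix) = 10⁰, micro = 10⁻⁶; factor is 10⁶.
7.67 × 10⁶ = 7670000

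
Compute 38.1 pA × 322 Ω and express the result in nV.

38.1 × 10^-12 × 322 = 12268.2 × 10^-12 V

12.2682 nV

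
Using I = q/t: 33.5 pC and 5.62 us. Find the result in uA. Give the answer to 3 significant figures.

5.96 uA

(33.5e-12) / (5.62e-6) = 5.9609e-6 A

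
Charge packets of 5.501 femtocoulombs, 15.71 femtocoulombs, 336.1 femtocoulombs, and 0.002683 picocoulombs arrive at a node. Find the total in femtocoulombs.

359.994 femtocoulombs

In femtocoulombs:
  5.501 femtocoulombs → 5.501
  15.71 femtocoulombs → 15.71
  336.1 femtocoulombs → 336.1
  0.002683 picocoulombs = 0.002683 × 10³ femtocoulombs = 2.683
Sum: 5.501 + 15.71 + 336.1 + 2.683 = 359.994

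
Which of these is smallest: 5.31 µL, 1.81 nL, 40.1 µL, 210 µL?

1.81 nL

5.31 µL = 0.00000531 L
1.81 nL = 0.00000000181 L
40.1 µL = 0.0000401 L
210 µL = 0.00021 L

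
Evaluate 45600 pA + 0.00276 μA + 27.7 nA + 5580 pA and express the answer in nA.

81.64 nA

In nA:
  45600 pA = 45600 × 10^-3 nA = 45.6
  0.00276 μA = 0.00276 × 10^3 nA = 2.76
  27.7 nA → 27.7
  5580 pA = 5580 × 10^-3 nA = 5.58
Sum: 45.6 + 2.76 + 27.7 + 5.58 = 81.64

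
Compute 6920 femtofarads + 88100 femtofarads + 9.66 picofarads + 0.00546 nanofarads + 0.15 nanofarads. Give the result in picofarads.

260.14 picofarads

In picofarads:
  6920 femtofarads = 6920 × 10⁻³ picofarads = 6.92
  88100 femtofarads = 88100 × 10⁻³ picofarads = 88.1
  9.66 picofarads → 9.66
  0.00546 nanofarads = 0.00546 × 10³ picofarads = 5.46
  0.15 nanofarads = 0.15 × 10³ picofarads = 150
Sum: 6.92 + 88.1 + 9.66 + 5.46 + 150 = 260.14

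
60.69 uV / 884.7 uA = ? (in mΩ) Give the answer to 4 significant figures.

(60.69e-6) / (884.7e-6) = 0.0685995 Ω

68.60 mΩ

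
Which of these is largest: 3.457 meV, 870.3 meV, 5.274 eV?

5.274 eV

3.457 meV = 0.003457 eV
870.3 meV = 0.8703 eV
5.274 eV = 5.274 eV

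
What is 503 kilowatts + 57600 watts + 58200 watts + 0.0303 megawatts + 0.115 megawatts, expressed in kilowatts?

764.1 kilowatts

In kilowatts:
  503 kilowatts → 503
  57600 watts = 57600 × 10^-3 kilowatts = 57.6
  58200 watts = 58200 × 10^-3 kilowatts = 58.2
  0.0303 megawatts = 0.0303 × 10^3 kilowatts = 30.3
  0.115 megawatts = 0.115 × 10^3 kilowatts = 115
Sum: 503 + 57.6 + 58.2 + 30.3 + 115 = 764.1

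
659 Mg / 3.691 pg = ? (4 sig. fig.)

178500000000000000000

(659e6) / (3.691e-12) = 178.54e18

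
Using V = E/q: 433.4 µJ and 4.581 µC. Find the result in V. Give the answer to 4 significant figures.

(433.4 × 10^-6) / (4.581 × 10^-6) = 94.6082 V

94.61 V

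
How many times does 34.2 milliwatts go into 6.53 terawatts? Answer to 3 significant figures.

191000000000000

(6.53 × 10^12) / (34.2 × 10^-3) = 0.1909 × 10^15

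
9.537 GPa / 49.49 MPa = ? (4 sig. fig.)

(9.537 × 10^9) / (49.49 × 10^6) = 0.19271 × 10^3

192.7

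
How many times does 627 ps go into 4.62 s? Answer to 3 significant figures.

(4.62) / (627e-12) = 0.007368e12

7370000000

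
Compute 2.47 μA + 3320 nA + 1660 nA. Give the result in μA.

7.45 μA

In μA:
  2.47 μA → 2.47
  3320 nA = 3320 × 10⁻³ μA = 3.32
  1660 nA = 1660 × 10⁻³ μA = 1.66
Sum: 2.47 + 3.32 + 1.66 = 7.45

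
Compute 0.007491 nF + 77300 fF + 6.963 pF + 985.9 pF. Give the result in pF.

1077.654 pF

In pF:
  0.007491 nF = 0.007491 × 10³ pF = 7.491
  77300 fF = 77300 × 10⁻³ pF = 77.3
  6.963 pF → 6.963
  985.9 pF → 985.9
Sum: 7.491 + 77.3 + 6.963 + 985.9 = 1077.654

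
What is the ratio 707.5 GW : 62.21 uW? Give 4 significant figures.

11370000000000000

(707.5 × 10⁹) / (62.21 × 10⁻⁶) = 11.373 × 10¹⁵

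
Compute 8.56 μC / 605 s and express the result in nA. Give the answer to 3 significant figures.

(8.56 × 10^-6) / (605) = 0.014149 × 10^-6 A

14.1 nA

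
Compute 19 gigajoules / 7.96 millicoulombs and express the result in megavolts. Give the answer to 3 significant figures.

2390000 megavolts

(19 × 10^9) / (7.96 × 10^-3) = 2.3869 × 10^12 V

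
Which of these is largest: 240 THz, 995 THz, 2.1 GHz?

995 THz

240 THz = 240000000000000 Hz
995 THz = 995000000000000 Hz
2.1 GHz = 2100000000 Hz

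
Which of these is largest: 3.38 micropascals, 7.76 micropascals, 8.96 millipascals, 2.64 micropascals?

3.38 micropascals = 0.00000338 pascals
7.76 micropascals = 0.00000776 pascals
8.96 millipascals = 0.00896 pascals
2.64 micropascals = 0.00000264 pascals

8.96 millipascals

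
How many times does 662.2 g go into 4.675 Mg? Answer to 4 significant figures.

(4.675 × 10^6) / (662.2) = 0.0070598 × 10^6

7060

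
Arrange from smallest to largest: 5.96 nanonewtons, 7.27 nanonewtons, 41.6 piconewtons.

5.96 nanonewtons = 0.00000000596 newtons
7.27 nanonewtons = 0.00000000727 newtons
41.6 piconewtons = 0.0000000000416 newtons

41.6 piconewtons < 5.96 nanonewtons < 7.27 nanonewtons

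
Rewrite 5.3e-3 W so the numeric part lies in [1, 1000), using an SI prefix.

= 5.3e-3 W; 1e-3 is milli.

5.3 mW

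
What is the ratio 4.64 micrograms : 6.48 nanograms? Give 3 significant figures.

(4.64 × 10⁻⁶) / (6.48 × 10⁻⁹) = 0.716 × 10³

716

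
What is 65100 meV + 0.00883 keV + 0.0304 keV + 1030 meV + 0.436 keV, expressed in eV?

541.36 eV

In eV:
  65100 meV = 65100 × 10^-3 eV = 65.1
  0.00883 keV = 0.00883 × 10^3 eV = 8.83
  0.0304 keV = 0.0304 × 10^3 eV = 30.4
  1030 meV = 1030 × 10^-3 eV = 1.03
  0.436 keV = 0.436 × 10^3 eV = 436
Sum: 65.1 + 8.83 + 30.4 + 1.03 + 436 = 541.36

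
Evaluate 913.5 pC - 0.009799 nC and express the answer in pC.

In pC:
  913.5 pC → 913.5
  0.009799 nC = 0.009799 × 10³ pC = 9.799
Difference: 913.5 - 9.799 = 903.701

903.701 pC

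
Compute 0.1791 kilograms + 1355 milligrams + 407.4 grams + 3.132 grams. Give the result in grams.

590.987 grams

In grams:
  0.1791 kilograms = 0.1791 × 10^3 grams = 179.1
  1355 milligrams = 1355 × 10^-3 grams = 1.355
  407.4 grams → 407.4
  3.132 grams → 3.132
Sum: 179.1 + 1.355 + 407.4 + 3.132 = 590.987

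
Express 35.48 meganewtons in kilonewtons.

mega = 10⁶, kilo = 10³; factor is 10³.
35.48 × 10³ = 35480

35480 kilonewtons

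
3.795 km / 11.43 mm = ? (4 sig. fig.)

(3.795 × 10³) / (11.43 × 10⁻³) = 0.33202 × 10⁶

332000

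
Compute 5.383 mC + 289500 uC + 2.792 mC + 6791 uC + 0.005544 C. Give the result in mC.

310.01 mC

In mC:
  5.383 mC → 5.383
  289500 uC = 289500 × 10^-3 mC = 289.5
  2.792 mC → 2.792
  6791 uC = 6791 × 10^-3 mC = 6.791
  0.005544 C = 0.005544 × 10^3 mC = 5.544
Sum: 5.383 + 289.5 + 2.792 + 6.791 + 5.544 = 310.01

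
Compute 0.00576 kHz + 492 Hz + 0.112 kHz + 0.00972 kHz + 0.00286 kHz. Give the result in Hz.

In Hz:
  0.00576 kHz = 0.00576e3 Hz = 5.76
  492 Hz → 492
  0.112 kHz = 0.112e3 Hz = 112
  0.00972 kHz = 0.00972e3 Hz = 9.72
  0.00286 kHz = 0.00286e3 Hz = 2.86
Sum: 5.76 + 492 + 112 + 9.72 + 2.86 = 622.34

622.34 Hz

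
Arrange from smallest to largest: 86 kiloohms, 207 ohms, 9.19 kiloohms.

86 kiloohms = 86000 ohms
207 ohms = 207 ohms
9.19 kiloohms = 9190 ohms

207 ohms < 9.19 kiloohms < 86 kiloohms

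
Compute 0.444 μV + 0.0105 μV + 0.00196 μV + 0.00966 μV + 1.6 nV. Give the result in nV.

467.72 nV

In nV:
  0.444 μV = 0.444 × 10³ nV = 444
  0.0105 μV = 0.0105 × 10³ nV = 10.5
  0.00196 μV = 0.00196 × 10³ nV = 1.96
  0.00966 μV = 0.00966 × 10³ nV = 9.66
  1.6 nV → 1.6
Sum: 444 + 10.5 + 1.96 + 9.66 + 1.6 = 467.72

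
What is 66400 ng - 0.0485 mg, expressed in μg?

In μg:
  66400 ng = 66400 × 10⁻³ μg = 66.4
  0.0485 mg = 0.0485 × 10³ μg = 48.5
Difference: 66.4 - 48.5 = 17.9

17.9 μg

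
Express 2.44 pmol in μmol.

0.00000244 μmol

pico = 1e-12, micro = 1e-6; factor is 1e-6.
2.44 × 1e-6 = 0.00000244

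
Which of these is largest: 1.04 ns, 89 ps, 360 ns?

360 ns

1.04 ns = 0.00000000104 s
89 ps = 0.000000000089 s
360 ns = 0.00000036 s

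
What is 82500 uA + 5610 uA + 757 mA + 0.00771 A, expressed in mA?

In mA:
  82500 uA = 82500e-3 mA = 82.5
  5610 uA = 5610e-3 mA = 5.61
  757 mA → 757
  0.00771 A = 0.00771e3 mA = 7.71
Sum: 82.5 + 5.61 + 757 + 7.71 = 852.82

852.82 mA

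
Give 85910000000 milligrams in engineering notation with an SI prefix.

85.91 megagrams

= 85.91e6 grams; 1e6 is mega.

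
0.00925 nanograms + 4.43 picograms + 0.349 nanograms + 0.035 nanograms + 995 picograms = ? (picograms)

In picograms:
  0.00925 nanograms = 0.00925 × 10³ picograms = 9.25
  4.43 picograms → 4.43
  0.349 nanograms = 0.349 × 10³ picograms = 349
  0.035 nanograms = 0.035 × 10³ picograms = 35
  995 picograms → 995
Sum: 9.25 + 4.43 + 349 + 35 + 995 = 1392.68

1392.68 picograms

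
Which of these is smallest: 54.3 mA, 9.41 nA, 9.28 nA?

9.28 nA

54.3 mA = 0.0543 A
9.41 nA = 0.00000000941 A
9.28 nA = 0.00000000928 A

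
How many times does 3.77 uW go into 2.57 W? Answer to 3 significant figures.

(2.57) / (3.77 × 10⁻⁶) = 0.6817 × 10⁶

682000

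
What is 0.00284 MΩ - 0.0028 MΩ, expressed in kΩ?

0.04 kΩ

In kΩ:
  0.00284 MΩ = 0.00284e3 kΩ = 2.84
  0.0028 MΩ = 0.0028e3 kΩ = 2.8
Difference: 2.84 - 2.8 = 0.04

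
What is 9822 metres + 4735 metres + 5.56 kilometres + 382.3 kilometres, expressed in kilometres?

402.417 kilometres

In kilometres:
  9822 metres = 9822 × 10^-3 kilometres = 9.822
  4735 metres = 4735 × 10^-3 kilometres = 4.735
  5.56 kilometres → 5.56
  382.3 kilometres → 382.3
Sum: 9.822 + 4.735 + 5.56 + 382.3 = 402.417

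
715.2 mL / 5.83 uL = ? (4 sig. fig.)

122700

(715.2e-3) / (5.83e-6) = 122.68e3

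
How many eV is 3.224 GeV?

giga = 10^9, (no prefix) = 10^0; factor is 10^9.
3.224 × 10^9 = 3224000000

3224000000 eV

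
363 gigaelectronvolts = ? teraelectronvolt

0.363 teraelectronvolts

giga = 10^9, tera = 10^12; factor is 10^-3.
363 × 10^-3 = 0.363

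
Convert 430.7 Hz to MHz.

0.0004307 MHz

(no prefix) = 1e0, mega = 1e6; factor is 1e-6.
430.7 × 1e-6 = 0.0004307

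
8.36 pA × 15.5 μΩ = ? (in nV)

0.00000012958 nV

8.36 × 10⁻¹² × 15.5 × 10⁻⁶ = 129.58 × 10⁻¹⁸ V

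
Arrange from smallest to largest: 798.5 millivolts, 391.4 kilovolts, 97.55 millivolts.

798.5 millivolts = 0.7985 volts
391.4 kilovolts = 391400 volts
97.55 millivolts = 0.09755 volts

97.55 millivolts < 798.5 millivolts < 391.4 kilovolts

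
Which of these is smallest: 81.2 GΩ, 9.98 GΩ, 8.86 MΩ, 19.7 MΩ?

81.2 GΩ = 81200000000 Ω
9.98 GΩ = 9980000000 Ω
8.86 MΩ = 8860000 Ω
19.7 MΩ = 19700000 Ω

8.86 MΩ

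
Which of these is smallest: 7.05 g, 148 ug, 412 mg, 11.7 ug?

11.7 ug

7.05 g = 7.05 g
148 ug = 0.000148 g
412 mg = 0.412 g
11.7 ug = 0.0000117 g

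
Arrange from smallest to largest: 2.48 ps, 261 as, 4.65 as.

4.65 as < 261 as < 2.48 ps

2.48 ps = 0.00000000000248 s
261 as = 0.000000000000000261 s
4.65 as = 0.00000000000000000465 s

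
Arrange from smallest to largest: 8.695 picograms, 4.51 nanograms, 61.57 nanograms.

8.695 picograms = 0.000000000008695 grams
4.51 nanograms = 0.00000000451 grams
61.57 nanograms = 0.00000006157 grams

8.695 picograms < 4.51 nanograms < 61.57 nanograms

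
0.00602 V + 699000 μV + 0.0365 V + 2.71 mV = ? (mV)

In mV:
  0.00602 V = 0.00602 × 10^3 mV = 6.02
  699000 μV = 699000 × 10^-3 mV = 699
  0.0365 V = 0.0365 × 10^3 mV = 36.5
  2.71 mV → 2.71
Sum: 6.02 + 699 + 36.5 + 2.71 = 744.23

744.23 mV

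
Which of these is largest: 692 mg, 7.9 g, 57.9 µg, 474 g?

474 g

692 mg = 0.692 g
7.9 g = 7.9 g
57.9 µg = 0.0000579 g
474 g = 474 g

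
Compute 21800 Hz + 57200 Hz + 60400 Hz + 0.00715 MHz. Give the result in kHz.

In kHz:
  21800 Hz = 21800 × 10⁻³ kHz = 21.8
  57200 Hz = 57200 × 10⁻³ kHz = 57.2
  60400 Hz = 60400 × 10⁻³ kHz = 60.4
  0.00715 MHz = 0.00715 × 10³ kHz = 7.15
Sum: 21.8 + 57.2 + 60.4 + 7.15 = 146.55

146.55 kHz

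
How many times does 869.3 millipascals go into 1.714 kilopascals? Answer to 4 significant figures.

(1.714 × 10^3) / (869.3 × 10^-3) = 0.0019717 × 10^6

1972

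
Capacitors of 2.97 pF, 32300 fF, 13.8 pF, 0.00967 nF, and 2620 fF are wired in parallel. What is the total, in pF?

In pF:
  2.97 pF → 2.97
  32300 fF = 32300 × 10^-3 pF = 32.3
  13.8 pF → 13.8
  0.00967 nF = 0.00967 × 10^3 pF = 9.67
  2620 fF = 2620 × 10^-3 pF = 2.62
Sum: 2.97 + 32.3 + 13.8 + 9.67 + 2.62 = 61.36

61.36 pF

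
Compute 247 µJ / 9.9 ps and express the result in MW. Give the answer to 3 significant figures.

(247 × 10⁻⁶) / (9.9 × 10⁻¹²) = 24.949 × 10⁶ W

24.9 MW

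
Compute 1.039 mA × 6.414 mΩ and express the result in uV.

6.664146 uV

1.039e-3 × 6.414e-3 = 6.664146e-6 V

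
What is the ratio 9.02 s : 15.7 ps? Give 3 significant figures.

(9.02) / (15.7e-12) = 0.5745e12

575000000000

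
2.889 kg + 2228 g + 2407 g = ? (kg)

7.524 kg

In kg:
  2.889 kg → 2.889
  2228 g = 2228e-3 kg = 2.228
  2407 g = 2407e-3 kg = 2.407
Sum: 2.889 + 2.228 + 2.407 = 7.524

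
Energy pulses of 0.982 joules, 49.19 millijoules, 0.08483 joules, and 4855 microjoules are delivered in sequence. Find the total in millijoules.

1120.875 millijoules

In millijoules:
  0.982 joules = 0.982e3 millijoules = 982
  49.19 millijoules → 49.19
  0.08483 joules = 0.08483e3 millijoules = 84.83
  4855 microjoules = 4855e-3 millijoules = 4.855
Sum: 982 + 49.19 + 84.83 + 4.855 = 1120.875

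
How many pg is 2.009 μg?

2009000 pg

micro = 10^-6, pico = 10^-12; factor is 10^6.
2.009 × 10^6 = 2009000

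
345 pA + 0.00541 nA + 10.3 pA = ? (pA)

360.71 pA

In pA:
  345 pA → 345
  0.00541 nA = 0.00541 × 10³ pA = 5.41
  10.3 pA → 10.3
Sum: 345 + 5.41 + 10.3 = 360.71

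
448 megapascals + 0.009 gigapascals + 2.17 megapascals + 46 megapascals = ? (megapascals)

In megapascals:
  448 megapascals → 448
  0.009 gigapascals = 0.009 × 10^3 megapascals = 9
  2.17 megapascals → 2.17
  46 megapascals → 46
Sum: 448 + 9 + 2.17 + 46 = 505.17

505.17 megapascals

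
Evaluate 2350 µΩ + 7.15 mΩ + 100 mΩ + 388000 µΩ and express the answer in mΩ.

497.5 mΩ

In mΩ:
  2350 µΩ = 2350e-3 mΩ = 2.35
  7.15 mΩ → 7.15
  100 mΩ → 100
  388000 µΩ = 388000e-3 mΩ = 388
Sum: 2.35 + 7.15 + 100 + 388 = 497.5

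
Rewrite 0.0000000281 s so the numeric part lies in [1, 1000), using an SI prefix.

= 28.1e-9 s; 1e-9 is nano.

28.1 ns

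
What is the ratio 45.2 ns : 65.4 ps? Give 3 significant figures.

691

(45.2 × 10⁻⁹) / (65.4 × 10⁻¹²) = 0.6911 × 10³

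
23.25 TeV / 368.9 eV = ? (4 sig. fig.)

(23.25 × 10^12) / (368.9) = 0.063025 × 10^12

63030000000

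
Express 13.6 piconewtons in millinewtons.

0.0000000136 millinewtons

pico = 10^-12, milli = 10^-3; factor is 10^-9.
13.6 × 10^-9 = 0.0000000136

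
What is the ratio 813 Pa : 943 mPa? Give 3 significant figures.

862

(813) / (943e-3) = 0.8621e3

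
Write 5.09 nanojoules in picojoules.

5090 picojoules

nano = 10^-9, pico = 10^-12; factor is 10^3.
5.09 × 10^3 = 5090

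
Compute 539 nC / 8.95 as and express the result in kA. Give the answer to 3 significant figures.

60200000 kA

(539e-9) / (8.95e-18) = 60.223e9 A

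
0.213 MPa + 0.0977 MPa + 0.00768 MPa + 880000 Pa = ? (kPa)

1198.38 kPa

In kPa:
  0.213 MPa = 0.213 × 10³ kPa = 213
  0.0977 MPa = 0.0977 × 10³ kPa = 97.7
  0.00768 MPa = 0.00768 × 10³ kPa = 7.68
  880000 Pa = 880000 × 10⁻³ kPa = 880
Sum: 213 + 97.7 + 7.68 + 880 = 1198.38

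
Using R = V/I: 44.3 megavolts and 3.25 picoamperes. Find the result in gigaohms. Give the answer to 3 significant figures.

13600000000 gigaohms

(44.3 × 10^6) / (3.25 × 10^-12) = 13.631 × 10^18 Ω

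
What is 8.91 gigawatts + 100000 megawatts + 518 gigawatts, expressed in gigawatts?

626.91 gigawatts

In gigawatts:
  8.91 gigawatts → 8.91
  100000 megawatts = 100000e-3 gigawatts = 100
  518 gigawatts → 518
Sum: 8.91 + 100 + 518 = 626.91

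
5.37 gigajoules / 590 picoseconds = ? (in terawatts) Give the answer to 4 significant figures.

9102000 terawatts

(5.37 × 10^9) / (590 × 10^-12) = 0.00910169 × 10^21 W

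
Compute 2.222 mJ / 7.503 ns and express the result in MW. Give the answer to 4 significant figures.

(2.222e-3) / (7.503e-9) = 0.296148e6 W

0.2961 MW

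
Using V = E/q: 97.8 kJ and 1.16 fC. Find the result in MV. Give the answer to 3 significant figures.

84300000000000 MV

(97.8e3) / (1.16e-15) = 84.31e18 V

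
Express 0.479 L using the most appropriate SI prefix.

479 mL

= 479 × 10⁻³ L; 10⁻³ is milli.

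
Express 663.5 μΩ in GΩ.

micro = 1e-6, giga = 1e9; factor is 1e-15.
663.5 × 1e-15 = 0.0000000000006635

0.0000000000006635 GΩ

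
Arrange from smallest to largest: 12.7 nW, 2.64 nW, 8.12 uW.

2.64 nW < 12.7 nW < 8.12 uW

12.7 nW = 0.0000000127 W
2.64 nW = 0.00000000264 W
8.12 uW = 0.00000812 W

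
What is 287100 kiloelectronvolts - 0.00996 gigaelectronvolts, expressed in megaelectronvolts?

In megaelectronvolts:
  287100 kiloelectronvolts = 287100 × 10^-3 megaelectronvolts = 287.1
  0.00996 gigaelectronvolts = 0.00996 × 10^3 megaelectronvolts = 9.96
Difference: 287.1 - 9.96 = 277.14

277.14 megaelectronvolts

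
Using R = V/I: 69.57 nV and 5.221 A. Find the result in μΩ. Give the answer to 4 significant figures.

(69.57 × 10^-9) / (5.221) = 13.325 × 10^-9 Ω

0.01333 μΩ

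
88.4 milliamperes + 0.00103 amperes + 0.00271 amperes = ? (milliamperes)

In milliamperes:
  88.4 milliamperes → 88.4
  0.00103 amperes = 0.00103e3 milliamperes = 1.03
  0.00271 amperes = 0.00271e3 milliamperes = 2.71
Sum: 88.4 + 1.03 + 2.71 = 92.14

92.14 milliamperes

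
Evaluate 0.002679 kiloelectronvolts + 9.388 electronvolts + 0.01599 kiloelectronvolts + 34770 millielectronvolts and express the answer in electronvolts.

62.827 electronvolts

In electronvolts:
  0.002679 kiloelectronvolts = 0.002679 × 10³ electronvolts = 2.679
  9.388 electronvolts → 9.388
  0.01599 kiloelectronvolts = 0.01599 × 10³ electronvolts = 15.99
  34770 millielectronvolts = 34770 × 10⁻³ electronvolts = 34.77
Sum: 2.679 + 9.388 + 15.99 + 34.77 = 62.827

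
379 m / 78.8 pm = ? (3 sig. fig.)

4810000000000

(379) / (78.8e-12) = 4.81e12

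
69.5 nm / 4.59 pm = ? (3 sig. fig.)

(69.5 × 10⁻⁹) / (4.59 × 10⁻¹²) = 15.14 × 10³

15100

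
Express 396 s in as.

(no prefix) = 10⁰, atto = 10⁻¹⁸; factor is 10¹⁸.
396 × 10¹⁸ = 396000000000000000000

396000000000000000000 as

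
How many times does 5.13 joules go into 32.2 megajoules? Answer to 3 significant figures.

(32.2 × 10⁶) / (5.13) = 6.277 × 10⁶

6280000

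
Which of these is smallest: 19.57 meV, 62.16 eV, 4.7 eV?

19.57 meV

19.57 meV = 0.01957 eV
62.16 eV = 62.16 eV
4.7 eV = 4.7 eV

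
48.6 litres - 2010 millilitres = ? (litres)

In litres:
  48.6 litres → 48.6
  2010 millilitres = 2010 × 10^-3 litres = 2.01
Difference: 48.6 - 2.01 = 46.59

46.59 litres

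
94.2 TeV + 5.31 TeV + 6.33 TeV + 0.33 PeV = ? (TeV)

In TeV:
  94.2 TeV → 94.2
  5.31 TeV → 5.31
  6.33 TeV → 6.33
  0.33 PeV = 0.33 × 10³ TeV = 330
Sum: 94.2 + 5.31 + 6.33 + 330 = 435.84

435.84 TeV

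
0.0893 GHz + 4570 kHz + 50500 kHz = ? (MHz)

144.37 MHz

In MHz:
  0.0893 GHz = 0.0893 × 10³ MHz = 89.3
  4570 kHz = 4570 × 10⁻³ MHz = 4.57
  50500 kHz = 50500 × 10⁻³ MHz = 50.5
Sum: 89.3 + 4.57 + 50.5 = 144.37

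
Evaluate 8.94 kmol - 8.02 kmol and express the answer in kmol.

In kmol:
  8.94 kmol → 8.94
  8.02 kmol → 8.02
Difference: 8.94 - 8.02 = 0.92

0.92 kmol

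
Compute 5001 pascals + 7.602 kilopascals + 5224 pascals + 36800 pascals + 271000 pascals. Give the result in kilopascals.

325.627 kilopascals

In kilopascals:
  5001 pascals = 5001e-3 kilopascals = 5.001
  7.602 kilopascals → 7.602
  5224 pascals = 5224e-3 kilopascals = 5.224
  36800 pascals = 36800e-3 kilopascals = 36.8
  271000 pascals = 271000e-3 kilopascals = 271
Sum: 5.001 + 7.602 + 5.224 + 36.8 + 271 = 325.627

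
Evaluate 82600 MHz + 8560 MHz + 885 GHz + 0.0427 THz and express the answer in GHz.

In GHz:
  82600 MHz = 82600 × 10⁻³ GHz = 82.6
  8560 MHz = 8560 × 10⁻³ GHz = 8.56
  885 GHz → 885
  0.0427 THz = 0.0427 × 10³ GHz = 42.7
Sum: 82.6 + 8.56 + 885 + 42.7 = 1018.86

1018.86 GHz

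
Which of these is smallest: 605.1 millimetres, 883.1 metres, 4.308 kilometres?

605.1 millimetres

605.1 millimetres = 0.6051 metres
883.1 metres = 883.1 metres
4.308 kilometres = 4308 metres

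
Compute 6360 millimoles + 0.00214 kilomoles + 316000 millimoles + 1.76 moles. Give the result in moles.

In moles:
  6360 millimoles = 6360 × 10⁻³ moles = 6.36
  0.00214 kilomoles = 0.00214 × 10³ moles = 2.14
  316000 millimoles = 316000 × 10⁻³ moles = 316
  1.76 moles → 1.76
Sum: 6.36 + 2.14 + 316 + 1.76 = 326.26

326.26 moles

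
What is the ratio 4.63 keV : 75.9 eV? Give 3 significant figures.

(4.63 × 10³) / (75.9) = 0.061 × 10³

61.0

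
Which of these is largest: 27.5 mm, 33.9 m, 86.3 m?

27.5 mm = 0.0275 m
33.9 m = 33.9 m
86.3 m = 86.3 m

86.3 m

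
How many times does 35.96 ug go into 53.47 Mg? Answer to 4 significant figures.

(53.47e6) / (35.96e-6) = 1.4869e12

1487000000000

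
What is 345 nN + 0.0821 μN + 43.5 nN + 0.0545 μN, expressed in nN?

In nN:
  345 nN → 345
  0.0821 μN = 0.0821 × 10^3 nN = 82.1
  43.5 nN → 43.5
  0.0545 μN = 0.0545 × 10^3 nN = 54.5
Sum: 345 + 82.1 + 43.5 + 54.5 = 525.1

525.1 nN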